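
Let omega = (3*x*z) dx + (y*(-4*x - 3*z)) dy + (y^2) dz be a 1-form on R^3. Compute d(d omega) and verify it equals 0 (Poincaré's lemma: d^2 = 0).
d(d omega) = 0

Step 1: d omega = sum_{i<j} (∂f_j/∂x_i - ∂f_i/∂x_j) dx_i ∧ dx_j:
  coeff of dx ∧ dy: -4*y
  coeff of dx ∧ dz: -3*x
  coeff of dy ∧ dz: 5*y
Step 2: Apply d again to each 2-form coefficient. The only possible 3-form in R^3 is dx ∧ dy ∧ dz, with coefficient
  ∂(coeff of dy∧dz)/∂x - ∂(coeff of dx∧dz)/∂y + ∂(coeff of dx∧dy)/∂z
  = ∂/∂x (5*y) - ∂/∂y (-3*x) + ∂/∂z (-4*y).
Each of these terms simplifies to sums of mixed partials that cancel in pairs. The result is 0 (by equality of mixed partials for smooth functions — Schwarz / Clairaut).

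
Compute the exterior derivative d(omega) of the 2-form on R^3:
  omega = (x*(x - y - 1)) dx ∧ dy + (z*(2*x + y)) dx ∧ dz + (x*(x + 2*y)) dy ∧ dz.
d(omega) = (2*x + 2*y - z) dx ∧ dy ∧ dz

For a 2-form omega = sum_{i<j} g_{ij} dx_i ∧ dx_j, the exterior derivative is
  d(omega) = sum_{i<j} d(g_{ij}) ∧ dx_i ∧ dx_j = sum_{i<j, k} (∂g_{ij}/∂x_k) dx_k ∧ dx_i ∧ dx_j.
Expand each term, using dx_k ∧ dx_i ∧ dx_j = sgn(permutation) dx_{(a)} ∧ dx_{(b)} ∧ dx_{(c)} with (a < b < c) sorted:
  d(z*(2*x + y)) includes (∂/∂y)(z*(2*x + y)) dy = (z) dy, which multiplied by dx ∧ dz gives (-z) dx ∧ dy ∧ dz
  d(x*(x + 2*y)) includes (∂/∂x)(x*(x + 2*y)) dx = (2*x + 2*y) dx, which multiplied by dy ∧ dz gives (2*x + 2*y) dx ∧ dy ∧ dz
Collecting like 3-forms: d(omega) = (2*x + 2*y - z) dx ∧ dy ∧ dz.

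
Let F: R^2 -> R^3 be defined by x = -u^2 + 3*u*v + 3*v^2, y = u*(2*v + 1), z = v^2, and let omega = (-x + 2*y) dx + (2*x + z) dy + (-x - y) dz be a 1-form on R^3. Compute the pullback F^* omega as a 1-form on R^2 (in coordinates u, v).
F^* omega = (-2*u^3 - 3*u^2*v - 6*u^2 + 21*u*v^2 + 12*u*v + 5*v^3 + 7*v^2) du + (-u^3 + 23*u^2*v + 6*u^2 + u*v^2 + 10*u*v - 24*v^3) dv

Using F^*(f dg) = (f ∘ F) d(g ∘ F), substitute each coordinate x_i by F_i(u, v) in f_i, and replace dx_i by d F_i = (∂F_i/∂u) du + (∂F_i/∂v) dv.
  For the x component: f_1(F) = u^2 + u*v + 2*u - 3*v^2; d F_1 = (-2*u + 3*v) du + (3*u + 6*v) dv
  For the y component: f_2(F) = -2*u^2 + 6*u*v + 7*v^2; d F_2 = (2*v + 1) du + (2*u) dv
  For the z component: f_3(F) = u^2 - 5*u*v - u - 3*v^2; d F_3 = (0) du + (2*v) dv
Combining and collecting du, dv coefficients:
  coeff of du: -2*u^3 - 3*u^2*v - 6*u^2 + 21*u*v^2 + 12*u*v + 5*v^3 + 7*v^2
  coeff of dv: -u^3 + 23*u^2*v + 6*u^2 + u*v^2 + 10*u*v - 24*v^3
F^* omega = (-2*u^3 - 3*u^2*v - 6*u^2 + 21*u*v^2 + 12*u*v + 5*v^3 + 7*v^2) du + (-u^3 + 23*u^2*v + 6*u^2 + u*v^2 + 10*u*v - 24*v^3) dv.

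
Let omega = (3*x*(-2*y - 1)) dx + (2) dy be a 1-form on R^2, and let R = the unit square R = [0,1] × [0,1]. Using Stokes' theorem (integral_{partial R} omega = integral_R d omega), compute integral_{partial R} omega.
integral_(partial R) omega = 3

Stokes: integral_partial_R omega = integral_R d omega with d omega = (∂Q/∂x - ∂P/∂y) dx ∧ dy.
  ∂Q/∂x = 0
  ∂P/∂y = -6*x
  integrand = ∂Q/∂x - ∂P/∂y = 6*x.
Integrating over R: integral_0^1 integral_0^1 (6*x) dx dy = 3.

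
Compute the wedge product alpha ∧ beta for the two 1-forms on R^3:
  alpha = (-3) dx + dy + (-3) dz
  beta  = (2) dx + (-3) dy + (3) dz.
alpha ∧ beta = (7) dx ∧ dy + (-3) dx ∧ dz + (-6) dy ∧ dz

Distribute the wedge, using dx_i ∧ dx_j = -dx_j ∧ dx_i and dx_i ∧ dx_i = 0. For each pair (i, j) with i < j, the coefficient of dx_i ∧ dx_j in alpha ∧ beta is (alpha_i * beta_j - alpha_j * beta_i). Collecting: alpha ∧ beta = (7) dx ∧ dy + (-3) dx ∧ dz + (-6) dy ∧ dz.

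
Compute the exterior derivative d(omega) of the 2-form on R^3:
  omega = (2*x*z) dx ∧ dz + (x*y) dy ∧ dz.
d(omega) = (y) dx ∧ dy ∧ dz

For a 2-form omega = sum_{i<j} g_{ij} dx_i ∧ dx_j, the exterior derivative is
  d(omega) = sum_{i<j} d(g_{ij}) ∧ dx_i ∧ dx_j = sum_{i<j, k} (∂g_{ij}/∂x_k) dx_k ∧ dx_i ∧ dx_j.
Expand each term, using dx_k ∧ dx_i ∧ dx_j = sgn(permutation) dx_{(a)} ∧ dx_{(b)} ∧ dx_{(c)} with (a < b < c) sorted:
  d(x*y) includes (∂/∂x)(x*y) dx = (y) dx, which multiplied by dy ∧ dz gives (y) dx ∧ dy ∧ dz
Collecting like 3-forms: d(omega) = (y) dx ∧ dy ∧ dz.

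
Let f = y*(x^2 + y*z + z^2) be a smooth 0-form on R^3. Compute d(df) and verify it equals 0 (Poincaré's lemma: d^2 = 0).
d(df) = 0

Step 1: df = sum_i (∂f/∂x_i) dx_i = (2*x*y) dx + (x^2 + 2*y*z + z^2) dy + (y*(y + 2*z)) dz.
Step 2: Apply d again. Using the 1-form formula, the coefficient of dx ∧ dy in d(df) is ∂^2 f/∂x ∂y - ∂^2 f/∂y ∂x = (2*x) - (2*x) = 0 (equality of mixed partials for smooth f).
Similarly for dx ∧ dz and dy ∧ dz — all coefficients vanish. So d(df) = 0.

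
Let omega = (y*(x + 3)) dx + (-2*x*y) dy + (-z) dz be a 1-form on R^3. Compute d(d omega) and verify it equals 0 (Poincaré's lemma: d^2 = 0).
d(d omega) = 0

Step 1: d omega = sum_{i<j} (∂f_j/∂x_i - ∂f_i/∂x_j) dx_i ∧ dx_j:
  coeff of dx ∧ dy: -x - 2*y - 3
  coeff of dx ∧ dz: 0
  coeff of dy ∧ dz: 0
Step 2: Apply d again to each 2-form coefficient. The only possible 3-form in R^3 is dx ∧ dy ∧ dz, with coefficient
  ∂(coeff of dy∧dz)/∂x - ∂(coeff of dx∧dz)/∂y + ∂(coeff of dx∧dy)/∂z
  = ∂/∂x (0) - ∂/∂y (0) + ∂/∂z (-x - 2*y - 3).
Each of these terms simplifies to sums of mixed partials that cancel in pairs. The result is 0 (by equality of mixed partials for smooth functions — Schwarz / Clairaut).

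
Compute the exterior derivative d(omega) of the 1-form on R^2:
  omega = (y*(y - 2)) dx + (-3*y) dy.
d(omega) = (2 - 2*y) dx ∧ dy

For a 1-form omega = sum_i f_i dx_i, the exterior derivative is
  d(omega) = sum_{i < j} (∂f_j/∂x_i - ∂f_i/∂x_j) dx_i ∧ dx_j.
  coefficient of dx ∧ dy: ∂f_2/∂x - ∂f_1/∂y = ∂(-3*y)/∂x - ∂(y*(y - 2))/∂y = 2 - 2*y
Assembling: d(omega) = (2 - 2*y) dx ∧ dy.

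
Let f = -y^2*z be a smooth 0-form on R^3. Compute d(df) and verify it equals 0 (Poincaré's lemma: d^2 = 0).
d(df) = 0

Step 1: df = sum_i (∂f/∂x_i) dx_i = (0) dx + (-2*y*z) dy + (-y^2) dz.
Step 2: Apply d again. Using the 1-form formula, the coefficient of dx ∧ dy in d(df) is ∂^2 f/∂x ∂y - ∂^2 f/∂y ∂x = (0) - (0) = 0 (equality of mixed partials for smooth f).
Similarly for dx ∧ dz and dy ∧ dz — all coefficients vanish. So d(df) = 0.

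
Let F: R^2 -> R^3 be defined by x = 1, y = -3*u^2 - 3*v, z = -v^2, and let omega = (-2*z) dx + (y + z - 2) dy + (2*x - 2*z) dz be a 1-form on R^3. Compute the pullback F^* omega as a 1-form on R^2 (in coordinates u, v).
F^* omega = (6*u*(3*u^2 + v^2 + 3*v + 2)) du + (9*u^2 - 4*v^3 + 3*v^2 + 5*v + 6) dv

Using F^*(f dg) = (f ∘ F) d(g ∘ F), substitute each coordinate x_i by F_i(u, v) in f_i, and replace dx_i by d F_i = (∂F_i/∂u) du + (∂F_i/∂v) dv.
  For the x component: f_1(F) = 2*v^2; d F_1 = (0) du + (0) dv
  For the y component: f_2(F) = -3*u^2 - v^2 - 3*v - 2; d F_2 = (-6*u) du + (-3) dv
  For the z component: f_3(F) = 2*v^2 + 2; d F_3 = (0) du + (-2*v) dv
Combining and collecting du, dv coefficients:
  coeff of du: 6*u*(3*u^2 + v^2 + 3*v + 2)
  coeff of dv: 9*u^2 - 4*v^3 + 3*v^2 + 5*v + 6
F^* omega = (6*u*(3*u^2 + v^2 + 3*v + 2)) du + (9*u^2 - 4*v^3 + 3*v^2 + 5*v + 6) dv.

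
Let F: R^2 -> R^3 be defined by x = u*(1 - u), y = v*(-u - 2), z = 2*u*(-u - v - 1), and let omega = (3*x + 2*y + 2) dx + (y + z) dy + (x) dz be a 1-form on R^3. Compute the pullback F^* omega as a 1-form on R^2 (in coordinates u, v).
F^* omega = (10*u^3 + 8*u^2*v - 11*u^2 + 3*u*v^2 + 6*u*v - 3*u + 2*v^2 - 4*v + 2) du + (4*u^3 + 3*u^2*v + 4*u^2 + 8*u*v + 4*u + 4*v) dv

Using F^*(f dg) = (f ∘ F) d(g ∘ F), substitute each coordinate x_i by F_i(u, v) in f_i, and replace dx_i by d F_i = (∂F_i/∂u) du + (∂F_i/∂v) dv.
  For the x component: f_1(F) = -3*u^2 - 2*u*v + 3*u - 4*v + 2; d F_1 = (1 - 2*u) du + (0) dv
  For the y component: f_2(F) = -2*u^2 - 3*u*v - 2*u - 2*v; d F_2 = (-v) du + (-u - 2) dv
  For the z component: f_3(F) = u*(1 - u); d F_3 = (-4*u - 2*v - 2) du + (-2*u) dv
Combining and collecting du, dv coefficients:
  coeff of du: 10*u^3 + 8*u^2*v - 11*u^2 + 3*u*v^2 + 6*u*v - 3*u + 2*v^2 - 4*v + 2
  coeff of dv: 4*u^3 + 3*u^2*v + 4*u^2 + 8*u*v + 4*u + 4*v
F^* omega = (10*u^3 + 8*u^2*v - 11*u^2 + 3*u*v^2 + 6*u*v - 3*u + 2*v^2 - 4*v + 2) du + (4*u^3 + 3*u^2*v + 4*u^2 + 8*u*v + 4*u + 4*v) dv.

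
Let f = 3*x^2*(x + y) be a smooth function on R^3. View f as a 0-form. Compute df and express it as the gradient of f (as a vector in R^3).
df = (3*x*(3*x + 2*y)) dx + (3*x^2) dy + (0) dz; grad f = (3*x*(3*x + 2*y), 3*x^2, 0)

For a 0-form f, d f = (∂f/∂x) dx + (∂f/∂y) dy + (∂f/∂z) dz. The components of the vector representation are exactly the entries of grad f in Cartesian coordinates:
  ∂f/∂x = 3*x*(3*x + 2*y)
  ∂f/∂y = 3*x^2
  ∂f/∂z = 0.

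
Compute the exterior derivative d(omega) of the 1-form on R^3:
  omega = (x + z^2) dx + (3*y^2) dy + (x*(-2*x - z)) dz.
d(omega) = (-4*x - 3*z) dx ∧ dz

For a 1-form omega = sum_i f_i dx_i, the exterior derivative is
  d(omega) = sum_{i < j} (∂f_j/∂x_i - ∂f_i/∂x_j) dx_i ∧ dx_j.
  coefficient of dx ∧ dz: ∂f_3/∂x - ∂f_1/∂z = ∂(x*(-2*x - z))/∂x - ∂(x + z^2)/∂z = -4*x - 3*z
Assembling: d(omega) = (-4*x - 3*z) dx ∧ dz.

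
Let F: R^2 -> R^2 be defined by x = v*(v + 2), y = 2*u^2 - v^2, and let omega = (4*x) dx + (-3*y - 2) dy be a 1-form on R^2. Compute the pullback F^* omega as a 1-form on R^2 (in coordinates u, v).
F^* omega = (4*u*(-6*u^2 + 3*v^2 - 2)) du + (2*v*(6*u^2 + v^2 + 12*v + 10)) dv

Using F^*(f dg) = (f ∘ F) d(g ∘ F), substitute each coordinate x_i by F_i(u, v) in f_i, and replace dx_i by d F_i = (∂F_i/∂u) du + (∂F_i/∂v) dv.
  For the x component: f_1(F) = 4*v*(v + 2); d F_1 = (0) du + (2*v + 2) dv
  For the y component: f_2(F) = -6*u^2 + 3*v^2 - 2; d F_2 = (4*u) du + (-2*v) dv
Combining and collecting du, dv coefficients:
  coeff of du: 4*u*(-6*u^2 + 3*v^2 - 2)
  coeff of dv: 2*v*(6*u^2 + v^2 + 12*v + 10)
F^* omega = (4*u*(-6*u^2 + 3*v^2 - 2)) du + (2*v*(6*u^2 + v^2 + 12*v + 10)) dv.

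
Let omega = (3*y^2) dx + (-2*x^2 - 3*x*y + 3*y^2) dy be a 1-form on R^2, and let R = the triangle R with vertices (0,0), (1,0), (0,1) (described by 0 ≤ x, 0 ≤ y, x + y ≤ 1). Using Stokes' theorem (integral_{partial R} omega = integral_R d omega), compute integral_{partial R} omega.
integral_(partial R) omega = -13/6

Stokes: integral_partial_R omega = integral_R d omega with d omega = (∂Q/∂x - ∂P/∂y) dx ∧ dy.
  ∂Q/∂x = -4*x - 3*y
  ∂P/∂y = 6*y
  integrand = ∂Q/∂x - ∂P/∂y = -4*x - 9*y.
Integrating over R: integral_0^1 integral_0^{1-x} (-4*x - 9*y) dy dx = -13/6.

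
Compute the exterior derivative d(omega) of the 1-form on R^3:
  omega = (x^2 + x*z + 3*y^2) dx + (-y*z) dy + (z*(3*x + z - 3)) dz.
d(omega) = (-6*y) dx ∧ dy + (-x + 3*z) dx ∧ dz + (y) dy ∧ dz

For a 1-form omega = sum_i f_i dx_i, the exterior derivative is
  d(omega) = sum_{i < j} (∂f_j/∂x_i - ∂f_i/∂x_j) dx_i ∧ dx_j.
  coefficient of dx ∧ dy: ∂f_2/∂x - ∂f_1/∂y = ∂(-y*z)/∂x - ∂(x^2 + x*z + 3*y^2)/∂y = -6*y
  coefficient of dx ∧ dz: ∂f_3/∂x - ∂f_1/∂z = ∂(z*(3*x + z - 3))/∂x - ∂(x^2 + x*z + 3*y^2)/∂z = -x + 3*z
  coefficient of dy ∧ dz: ∂f_3/∂y - ∂f_2/∂z = ∂(z*(3*x + z - 3))/∂y - ∂(-y*z)/∂z = y
Assembling: d(omega) = (-6*y) dx ∧ dy + (-x + 3*z) dx ∧ dz + (y) dy ∧ dz.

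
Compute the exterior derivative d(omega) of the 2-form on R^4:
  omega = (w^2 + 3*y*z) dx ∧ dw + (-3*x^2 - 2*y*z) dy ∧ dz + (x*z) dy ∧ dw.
d(omega) = (-2*z) dx ∧ dy ∧ dw + (-3*y) dx ∧ dz ∧ dw + (-6*x) dx ∧ dy ∧ dz + (-x) dy ∧ dz ∧ dw

For a 2-form omega = sum_{i<j} g_{ij} dx_i ∧ dx_j, the exterior derivative is
  d(omega) = sum_{i<j} d(g_{ij}) ∧ dx_i ∧ dx_j = sum_{i<j, k} (∂g_{ij}/∂x_k) dx_k ∧ dx_i ∧ dx_j.
Expand each term, using dx_k ∧ dx_i ∧ dx_j = sgn(permutation) dx_{(a)} ∧ dx_{(b)} ∧ dx_{(c)} with (a < b < c) sorted:
  d(w^2 + 3*y*z) includes (∂/∂y)(w^2 + 3*y*z) dy = (3*z) dy, which multiplied by dx ∧ dw gives (-3*z) dx ∧ dy ∧ dw
  d(w^2 + 3*y*z) includes (∂/∂z)(w^2 + 3*y*z) dz = (3*y) dz, which multiplied by dx ∧ dw gives (-3*y) dx ∧ dz ∧ dw
  d(-3*x^2 - 2*y*z) includes (∂/∂x)(-3*x^2 - 2*y*z) dx = (-6*x) dx, which multiplied by dy ∧ dz gives (-6*x) dx ∧ dy ∧ dz
  d(x*z) includes (∂/∂x)(x*z) dx = (z) dx, which multiplied by dy ∧ dw gives (z) dx ∧ dy ∧ dw
  d(x*z) includes (∂/∂z)(x*z) dz = (x) dz, which multiplied by dy ∧ dw gives (-x) dy ∧ dz ∧ dw
Collecting like 3-forms: d(omega) = (-2*z) dx ∧ dy ∧ dw + (-3*y) dx ∧ dz ∧ dw + (-6*x) dx ∧ dy ∧ dz + (-x) dy ∧ dz ∧ dw.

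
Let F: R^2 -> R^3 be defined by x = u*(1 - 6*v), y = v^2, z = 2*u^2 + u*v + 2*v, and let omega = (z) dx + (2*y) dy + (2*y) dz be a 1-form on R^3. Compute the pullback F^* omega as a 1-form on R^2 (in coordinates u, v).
F^* omega = (-12*u^2*v + 2*u^2 + 2*u*v^2 + u*v + 2*v^3 - 12*v^2 + 2*v) du + (-12*u^3 - 6*u^2*v + 2*u*v^2 - 12*u*v + 4*v^3 + 4*v^2) dv

Using F^*(f dg) = (f ∘ F) d(g ∘ F), substitute each coordinate x_i by F_i(u, v) in f_i, and replace dx_i by d F_i = (∂F_i/∂u) du + (∂F_i/∂v) dv.
  For the x component: f_1(F) = 2*u^2 + u*v + 2*v; d F_1 = (1 - 6*v) du + (-6*u) dv
  For the y component: f_2(F) = 2*v^2; d F_2 = (0) du + (2*v) dv
  For the z component: f_3(F) = 2*v^2; d F_3 = (4*u + v) du + (u + 2) dv
Combining and collecting du, dv coefficients:
  coeff of du: -12*u^2*v + 2*u^2 + 2*u*v^2 + u*v + 2*v^3 - 12*v^2 + 2*v
  coeff of dv: -12*u^3 - 6*u^2*v + 2*u*v^2 - 12*u*v + 4*v^3 + 4*v^2
F^* omega = (-12*u^2*v + 2*u^2 + 2*u*v^2 + u*v + 2*v^3 - 12*v^2 + 2*v) du + (-12*u^3 - 6*u^2*v + 2*u*v^2 - 12*u*v + 4*v^3 + 4*v^2) dv.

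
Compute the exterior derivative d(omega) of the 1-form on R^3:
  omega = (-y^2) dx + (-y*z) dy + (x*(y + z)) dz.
d(omega) = (2*y) dx ∧ dy + (y + z) dx ∧ dz + (x + y) dy ∧ dz

For a 1-form omega = sum_i f_i dx_i, the exterior derivative is
  d(omega) = sum_{i < j} (∂f_j/∂x_i - ∂f_i/∂x_j) dx_i ∧ dx_j.
  coefficient of dx ∧ dy: ∂f_2/∂x - ∂f_1/∂y = ∂(-y*z)/∂x - ∂(-y^2)/∂y = 2*y
  coefficient of dx ∧ dz: ∂f_3/∂x - ∂f_1/∂z = ∂(x*(y + z))/∂x - ∂(-y^2)/∂z = y + z
  coefficient of dy ∧ dz: ∂f_3/∂y - ∂f_2/∂z = ∂(x*(y + z))/∂y - ∂(-y*z)/∂z = x + y
Assembling: d(omega) = (2*y) dx ∧ dy + (y + z) dx ∧ dz + (x + y) dy ∧ dz.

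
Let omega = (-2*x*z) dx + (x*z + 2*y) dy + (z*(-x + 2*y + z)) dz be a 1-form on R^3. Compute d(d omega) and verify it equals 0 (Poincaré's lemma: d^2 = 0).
d(d omega) = 0

Step 1: d omega = sum_{i<j} (∂f_j/∂x_i - ∂f_i/∂x_j) dx_i ∧ dx_j:
  coeff of dx ∧ dy: z
  coeff of dx ∧ dz: 2*x - z
  coeff of dy ∧ dz: -x + 2*z
Step 2: Apply d again to each 2-form coefficient. The only possible 3-form in R^3 is dx ∧ dy ∧ dz, with coefficient
  ∂(coeff of dy∧dz)/∂x - ∂(coeff of dx∧dz)/∂y + ∂(coeff of dx∧dy)/∂z
  = ∂/∂x (-x + 2*z) - ∂/∂y (2*x - z) + ∂/∂z (z).
Each of these terms simplifies to sums of mixed partials that cancel in pairs. The result is 0 (by equality of mixed partials for smooth functions — Schwarz / Clairaut).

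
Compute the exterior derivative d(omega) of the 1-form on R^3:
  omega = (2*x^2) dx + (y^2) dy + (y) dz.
d(omega) = (1) dy ∧ dz

For a 1-form omega = sum_i f_i dx_i, the exterior derivative is
  d(omega) = sum_{i < j} (∂f_j/∂x_i - ∂f_i/∂x_j) dx_i ∧ dx_j.
  coefficient of dy ∧ dz: ∂f_3/∂y - ∂f_2/∂z = ∂(y)/∂y - ∂(y^2)/∂z = 1
Assembling: d(omega) = (1) dy ∧ dz.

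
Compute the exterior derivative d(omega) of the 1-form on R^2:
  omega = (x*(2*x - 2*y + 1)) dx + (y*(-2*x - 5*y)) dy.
d(omega) = (2*x - 2*y) dx ∧ dy

For a 1-form omega = sum_i f_i dx_i, the exterior derivative is
  d(omega) = sum_{i < j} (∂f_j/∂x_i - ∂f_i/∂x_j) dx_i ∧ dx_j.
  coefficient of dx ∧ dy: ∂f_2/∂x - ∂f_1/∂y = ∂(y*(-2*x - 5*y))/∂x - ∂(x*(2*x - 2*y + 1))/∂y = 2*x - 2*y
Assembling: d(omega) = (2*x - 2*y) dx ∧ dy.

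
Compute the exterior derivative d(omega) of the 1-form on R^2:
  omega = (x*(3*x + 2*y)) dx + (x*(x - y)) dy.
d(omega) = (-y) dx ∧ dy

For a 1-form omega = sum_i f_i dx_i, the exterior derivative is
  d(omega) = sum_{i < j} (∂f_j/∂x_i - ∂f_i/∂x_j) dx_i ∧ dx_j.
  coefficient of dx ∧ dy: ∂f_2/∂x - ∂f_1/∂y = ∂(x*(x - y))/∂x - ∂(x*(3*x + 2*y))/∂y = -y
Assembling: d(omega) = (-y) dx ∧ dy.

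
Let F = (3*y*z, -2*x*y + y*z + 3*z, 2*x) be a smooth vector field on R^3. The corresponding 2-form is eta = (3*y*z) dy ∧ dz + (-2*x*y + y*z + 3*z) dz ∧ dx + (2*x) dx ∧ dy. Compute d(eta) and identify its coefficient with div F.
d(eta) = (-2*x + z) dx ∧ dy ∧ dz; div F = -2*x + z

For a 2-form in R^3 of the form above, applying d gives a 3-form with coefficient ∂P/∂x + ∂Q/∂y + ∂R/∂z:
  ∂P/∂x = 0
  ∂Q/∂y = -2*x + z
  ∂R/∂z = 0
Sum = -2*x + z, which is exactly div F.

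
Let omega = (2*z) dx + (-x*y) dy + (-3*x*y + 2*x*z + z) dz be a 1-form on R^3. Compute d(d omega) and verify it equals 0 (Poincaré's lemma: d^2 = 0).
d(d omega) = 0

Step 1: d omega = sum_{i<j} (∂f_j/∂x_i - ∂f_i/∂x_j) dx_i ∧ dx_j:
  coeff of dx ∧ dy: -y
  coeff of dx ∧ dz: -3*y + 2*z - 2
  coeff of dy ∧ dz: -3*x
Step 2: Apply d again to each 2-form coefficient. The only possible 3-form in R^3 is dx ∧ dy ∧ dz, with coefficient
  ∂(coeff of dy∧dz)/∂x - ∂(coeff of dx∧dz)/∂y + ∂(coeff of dx∧dy)/∂z
  = ∂/∂x (-3*x) - ∂/∂y (-3*y + 2*z - 2) + ∂/∂z (-y).
Each of these terms simplifies to sums of mixed partials that cancel in pairs. The result is 0 (by equality of mixed partials for smooth functions — Schwarz / Clairaut).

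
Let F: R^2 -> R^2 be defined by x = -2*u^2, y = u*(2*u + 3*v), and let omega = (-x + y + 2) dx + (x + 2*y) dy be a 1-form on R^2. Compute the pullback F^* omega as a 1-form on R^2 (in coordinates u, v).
F^* omega = (2*u*(-4*u^2 + 9*u*v + 9*v^2 - 4)) du + (6*u^2*(u + 3*v)) dv

Using F^*(f dg) = (f ∘ F) d(g ∘ F), substitute each coordinate x_i by F_i(u, v) in f_i, and replace dx_i by d F_i = (∂F_i/∂u) du + (∂F_i/∂v) dv.
  For the x component: f_1(F) = 4*u^2 + 3*u*v + 2; d F_1 = (-4*u) du + (0) dv
  For the y component: f_2(F) = 2*u*(u + 3*v); d F_2 = (4*u + 3*v) du + (3*u) dv
Combining and collecting du, dv coefficients:
  coeff of du: 2*u*(-4*u^2 + 9*u*v + 9*v^2 - 4)
  coeff of dv: 6*u^2*(u + 3*v)
F^* omega = (2*u*(-4*u^2 + 9*u*v + 9*v^2 - 4)) du + (6*u^2*(u + 3*v)) dv.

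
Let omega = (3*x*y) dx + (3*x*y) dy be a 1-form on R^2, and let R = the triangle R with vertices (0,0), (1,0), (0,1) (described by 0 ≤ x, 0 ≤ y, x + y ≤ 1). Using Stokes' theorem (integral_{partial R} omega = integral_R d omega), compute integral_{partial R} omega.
integral_(partial R) omega = 0

Stokes: integral_partial_R omega = integral_R d omega with d omega = (∂Q/∂x - ∂P/∂y) dx ∧ dy.
  ∂Q/∂x = 3*y
  ∂P/∂y = 3*x
  integrand = ∂Q/∂x - ∂P/∂y = -3*x + 3*y.
Integrating over R: integral_0^1 integral_0^{1-x} (-3*x + 3*y) dy dx = 0.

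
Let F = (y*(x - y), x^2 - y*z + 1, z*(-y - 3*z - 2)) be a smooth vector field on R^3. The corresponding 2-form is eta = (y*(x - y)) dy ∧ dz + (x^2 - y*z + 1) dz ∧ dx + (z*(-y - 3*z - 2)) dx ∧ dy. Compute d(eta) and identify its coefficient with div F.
d(eta) = (-7*z - 2) dx ∧ dy ∧ dz; div F = -7*z - 2

For a 2-form in R^3 of the form above, applying d gives a 3-form with coefficient ∂P/∂x + ∂Q/∂y + ∂R/∂z:
  ∂P/∂x = y
  ∂Q/∂y = -z
  ∂R/∂z = -y - 6*z - 2
Sum = -7*z - 2, which is exactly div F.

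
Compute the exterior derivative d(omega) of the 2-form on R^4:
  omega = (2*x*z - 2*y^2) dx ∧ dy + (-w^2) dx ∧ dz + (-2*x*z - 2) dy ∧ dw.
d(omega) = (2*x) dx ∧ dy ∧ dz + (-2*w) dx ∧ dz ∧ dw + (-2*z) dx ∧ dy ∧ dw + (2*x) dy ∧ dz ∧ dw

For a 2-form omega = sum_{i<j} g_{ij} dx_i ∧ dx_j, the exterior derivative is
  d(omega) = sum_{i<j} d(g_{ij}) ∧ dx_i ∧ dx_j = sum_{i<j, k} (∂g_{ij}/∂x_k) dx_k ∧ dx_i ∧ dx_j.
Expand each term, using dx_k ∧ dx_i ∧ dx_j = sgn(permutation) dx_{(a)} ∧ dx_{(b)} ∧ dx_{(c)} with (a < b < c) sorted:
  d(2*x*z - 2*y^2) includes (∂/∂z)(2*x*z - 2*y^2) dz = (2*x) dz, which multiplied by dx ∧ dy gives (2*x) dx ∧ dy ∧ dz
  d(-w^2) includes (∂/∂w)(-w^2) dw = (-2*w) dw, which multiplied by dx ∧ dz gives (-2*w) dx ∧ dz ∧ dw
  d(-2*x*z - 2) includes (∂/∂x)(-2*x*z - 2) dx = (-2*z) dx, which multiplied by dy ∧ dw gives (-2*z) dx ∧ dy ∧ dw
  d(-2*x*z - 2) includes (∂/∂z)(-2*x*z - 2) dz = (-2*x) dz, which multiplied by dy ∧ dw gives (2*x) dy ∧ dz ∧ dw
Collecting like 3-forms: d(omega) = (2*x) dx ∧ dy ∧ dz + (-2*w) dx ∧ dz ∧ dw + (-2*z) dx ∧ dy ∧ dw + (2*x) dy ∧ dz ∧ dw.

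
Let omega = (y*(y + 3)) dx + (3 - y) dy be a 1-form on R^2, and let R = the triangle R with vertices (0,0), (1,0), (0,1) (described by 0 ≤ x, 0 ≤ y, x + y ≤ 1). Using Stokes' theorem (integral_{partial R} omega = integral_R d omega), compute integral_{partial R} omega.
integral_(partial R) omega = -11/6

Stokes: integral_partial_R omega = integral_R d omega with d omega = (∂Q/∂x - ∂P/∂y) dx ∧ dy.
  ∂Q/∂x = 0
  ∂P/∂y = 2*y + 3
  integrand = ∂Q/∂x - ∂P/∂y = -2*y - 3.
Integrating over R: integral_0^1 integral_0^{1-x} (-2*y - 3) dy dx = -11/6.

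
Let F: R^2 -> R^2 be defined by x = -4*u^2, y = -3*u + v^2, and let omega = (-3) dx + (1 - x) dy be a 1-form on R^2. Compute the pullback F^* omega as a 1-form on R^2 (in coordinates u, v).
F^* omega = (-12*u^2 + 24*u - 3) du + (2*v*(4*u^2 + 1)) dv

Using F^*(f dg) = (f ∘ F) d(g ∘ F), substitute each coordinate x_i by F_i(u, v) in f_i, and replace dx_i by d F_i = (∂F_i/∂u) du + (∂F_i/∂v) dv.
  For the x component: f_1(F) = -3; d F_1 = (-8*u) du + (0) dv
  For the y component: f_2(F) = 4*u^2 + 1; d F_2 = (-3) du + (2*v) dv
Combining and collecting du, dv coefficients:
  coeff of du: -12*u^2 + 24*u - 3
  coeff of dv: 2*v*(4*u^2 + 1)
F^* omega = (-12*u^2 + 24*u - 3) du + (2*v*(4*u^2 + 1)) dv.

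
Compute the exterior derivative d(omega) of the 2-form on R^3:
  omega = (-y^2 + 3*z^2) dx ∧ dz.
d(omega) = (2*y) dx ∧ dy ∧ dz

For a 2-form omega = sum_{i<j} g_{ij} dx_i ∧ dx_j, the exterior derivative is
  d(omega) = sum_{i<j} d(g_{ij}) ∧ dx_i ∧ dx_j = sum_{i<j, k} (∂g_{ij}/∂x_k) dx_k ∧ dx_i ∧ dx_j.
Expand each term, using dx_k ∧ dx_i ∧ dx_j = sgn(permutation) dx_{(a)} ∧ dx_{(b)} ∧ dx_{(c)} with (a < b < c) sorted:
  d(-y^2 + 3*z^2) includes (∂/∂y)(-y^2 + 3*z^2) dy = (-2*y) dy, which multiplied by dx ∧ dz gives (2*y) dx ∧ dy ∧ dz
Collecting like 3-forms: d(omega) = (2*y) dx ∧ dy ∧ dz.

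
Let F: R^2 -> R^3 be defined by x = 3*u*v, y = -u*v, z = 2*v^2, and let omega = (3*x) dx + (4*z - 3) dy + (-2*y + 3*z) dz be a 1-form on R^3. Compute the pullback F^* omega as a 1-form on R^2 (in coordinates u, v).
F^* omega = (v*(27*u*v - 8*v^2 + 3)) du + (27*u^2*v + 3*u + 24*v^3) dv

Using F^*(f dg) = (f ∘ F) d(g ∘ F), substitute each coordinate x_i by F_i(u, v) in f_i, and replace dx_i by d F_i = (∂F_i/∂u) du + (∂F_i/∂v) dv.
  For the x component: f_1(F) = 9*u*v; d F_1 = (3*v) du + (3*u) dv
  For the y component: f_2(F) = 8*v^2 - 3; d F_2 = (-v) du + (-u) dv
  For the z component: f_3(F) = 2*v*(u + 3*v); d F_3 = (0) du + (4*v) dv
Combining and collecting du, dv coefficients:
  coeff of du: v*(27*u*v - 8*v^2 + 3)
  coeff of dv: 27*u^2*v + 3*u + 24*v^3
F^* omega = (v*(27*u*v - 8*v^2 + 3)) du + (27*u^2*v + 3*u + 24*v^3) dv.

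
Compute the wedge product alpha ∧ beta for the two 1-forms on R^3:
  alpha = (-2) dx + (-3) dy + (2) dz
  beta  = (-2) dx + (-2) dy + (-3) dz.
alpha ∧ beta = (-2) dx ∧ dy + (10) dx ∧ dz + (13) dy ∧ dz

Distribute the wedge, using dx_i ∧ dx_j = -dx_j ∧ dx_i and dx_i ∧ dx_i = 0. For each pair (i, j) with i < j, the coefficient of dx_i ∧ dx_j in alpha ∧ beta is (alpha_i * beta_j - alpha_j * beta_i). Collecting: alpha ∧ beta = (-2) dx ∧ dy + (10) dx ∧ dz + (13) dy ∧ dz.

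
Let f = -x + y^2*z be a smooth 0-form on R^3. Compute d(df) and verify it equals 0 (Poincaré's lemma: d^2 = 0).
d(df) = 0

Step 1: df = sum_i (∂f/∂x_i) dx_i = (-1) dx + (2*y*z) dy + (y^2) dz.
Step 2: Apply d again. Using the 1-form formula, the coefficient of dx ∧ dy in d(df) is ∂^2 f/∂x ∂y - ∂^2 f/∂y ∂x = (0) - (0) = 0 (equality of mixed partials for smooth f).
Similarly for dx ∧ dz and dy ∧ dz — all coefficients vanish. So d(df) = 0.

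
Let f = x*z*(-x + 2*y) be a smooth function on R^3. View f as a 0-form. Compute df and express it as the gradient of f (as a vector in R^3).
df = (2*z*(-x + y)) dx + (2*x*z) dy + (x*(-x + 2*y)) dz; grad f = (2*z*(-x + y), 2*x*z, x*(-x + 2*y))

For a 0-form f, d f = (∂f/∂x) dx + (∂f/∂y) dy + (∂f/∂z) dz. The components of the vector representation are exactly the entries of grad f in Cartesian coordinates:
  ∂f/∂x = 2*z*(-x + y)
  ∂f/∂y = 2*x*z
  ∂f/∂z = x*(-x + 2*y).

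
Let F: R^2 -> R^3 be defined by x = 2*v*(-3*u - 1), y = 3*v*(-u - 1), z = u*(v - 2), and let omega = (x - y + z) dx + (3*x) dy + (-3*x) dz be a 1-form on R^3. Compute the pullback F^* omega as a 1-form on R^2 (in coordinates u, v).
F^* omega = (6*v*(14*u*v - 4*u + 3*v - 2)) du + (84*u^2*v + 12*u^2 + 76*u*v + 4*u + 16*v) dv

Using F^*(f dg) = (f ∘ F) d(g ∘ F), substitute each coordinate x_i by F_i(u, v) in f_i, and replace dx_i by d F_i = (∂F_i/∂u) du + (∂F_i/∂v) dv.
  For the x component: f_1(F) = -2*u*v - 2*u + v; d F_1 = (-6*v) du + (-6*u - 2) dv
  For the y component: f_2(F) = 6*v*(-3*u - 1); d F_2 = (-3*v) du + (-3*u - 3) dv
  For the z component: f_3(F) = 6*v*(3*u + 1); d F_3 = (v - 2) du + (u) dv
Combining and collecting du, dv coefficients:
  coeff of du: 6*v*(14*u*v - 4*u + 3*v - 2)
  coeff of dv: 84*u^2*v + 12*u^2 + 76*u*v + 4*u + 16*v
F^* omega = (6*v*(14*u*v - 4*u + 3*v - 2)) du + (84*u^2*v + 12*u^2 + 76*u*v + 4*u + 16*v) dv.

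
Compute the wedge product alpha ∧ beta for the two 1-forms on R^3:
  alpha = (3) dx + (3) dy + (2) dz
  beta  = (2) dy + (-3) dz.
alpha ∧ beta = (6) dx ∧ dy + (-9) dx ∧ dz + (-13) dy ∧ dz

Distribute the wedge, using dx_i ∧ dx_j = -dx_j ∧ dx_i and dx_i ∧ dx_i = 0. For each pair (i, j) with i < j, the coefficient of dx_i ∧ dx_j in alpha ∧ beta is (alpha_i * beta_j - alpha_j * beta_i). Collecting: alpha ∧ beta = (6) dx ∧ dy + (-9) dx ∧ dz + (-13) dy ∧ dz.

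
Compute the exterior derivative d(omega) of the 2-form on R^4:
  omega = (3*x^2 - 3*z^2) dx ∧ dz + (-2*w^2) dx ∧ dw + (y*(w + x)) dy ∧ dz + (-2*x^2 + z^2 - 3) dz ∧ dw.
d(omega) = (y) dx ∧ dy ∧ dz + (y) dy ∧ dz ∧ dw + (-4*x) dx ∧ dz ∧ dw

For a 2-form omega = sum_{i<j} g_{ij} dx_i ∧ dx_j, the exterior derivative is
  d(omega) = sum_{i<j} d(g_{ij}) ∧ dx_i ∧ dx_j = sum_{i<j, k} (∂g_{ij}/∂x_k) dx_k ∧ dx_i ∧ dx_j.
Expand each term, using dx_k ∧ dx_i ∧ dx_j = sgn(permutation) dx_{(a)} ∧ dx_{(b)} ∧ dx_{(c)} with (a < b < c) sorted:
  d(y*(w + x)) includes (∂/∂x)(y*(w + x)) dx = (y) dx, which multiplied by dy ∧ dz gives (y) dx ∧ dy ∧ dz
  d(y*(w + x)) includes (∂/∂w)(y*(w + x)) dw = (y) dw, which multiplied by dy ∧ dz gives (y) dy ∧ dz ∧ dw
  d(-2*x^2 + z^2 - 3) includes (∂/∂x)(-2*x^2 + z^2 - 3) dx = (-4*x) dx, which multiplied by dz ∧ dw gives (-4*x) dx ∧ dz ∧ dw
Collecting like 3-forms: d(omega) = (y) dx ∧ dy ∧ dz + (y) dy ∧ dz ∧ dw + (-4*x) dx ∧ dz ∧ dw.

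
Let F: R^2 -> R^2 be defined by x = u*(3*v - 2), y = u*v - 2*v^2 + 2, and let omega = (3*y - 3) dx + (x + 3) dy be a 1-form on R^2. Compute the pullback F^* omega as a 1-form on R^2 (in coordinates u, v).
F^* omega = (12*u*v^2 - 8*u*v - 18*v^3 + 12*v^2 + 12*v - 6) du + (12*u^2*v - 2*u^2 - 30*u*v^2 + 8*u*v + 12*u - 12*v) dv

Using F^*(f dg) = (f ∘ F) d(g ∘ F), substitute each coordinate x_i by F_i(u, v) in f_i, and replace dx_i by d F_i = (∂F_i/∂u) du + (∂F_i/∂v) dv.
  For the x component: f_1(F) = 3*u*v - 6*v^2 + 3; d F_1 = (3*v - 2) du + (3*u) dv
  For the y component: f_2(F) = 3*u*v - 2*u + 3; d F_2 = (v) du + (u - 4*v) dv
Combining and collecting du, dv coefficients:
  coeff of du: 12*u*v^2 - 8*u*v - 18*v^3 + 12*v^2 + 12*v - 6
  coeff of dv: 12*u^2*v - 2*u^2 - 30*u*v^2 + 8*u*v + 12*u - 12*v
F^* omega = (12*u*v^2 - 8*u*v - 18*v^3 + 12*v^2 + 12*v - 6) du + (12*u^2*v - 2*u^2 - 30*u*v^2 + 8*u*v + 12*u - 12*v) dv.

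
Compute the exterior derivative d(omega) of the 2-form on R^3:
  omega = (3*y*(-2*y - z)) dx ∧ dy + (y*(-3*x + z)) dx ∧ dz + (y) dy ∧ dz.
d(omega) = (3*x - 3*y - z) dx ∧ dy ∧ dz

For a 2-form omega = sum_{i<j} g_{ij} dx_i ∧ dx_j, the exterior derivative is
  d(omega) = sum_{i<j} d(g_{ij}) ∧ dx_i ∧ dx_j = sum_{i<j, k} (∂g_{ij}/∂x_k) dx_k ∧ dx_i ∧ dx_j.
Expand each term, using dx_k ∧ dx_i ∧ dx_j = sgn(permutation) dx_{(a)} ∧ dx_{(b)} ∧ dx_{(c)} with (a < b < c) sorted:
  d(3*y*(-2*y - z)) includes (∂/∂z)(3*y*(-2*y - z)) dz = (-3*y) dz, which multiplied by dx ∧ dy gives (-3*y) dx ∧ dy ∧ dz
  d(y*(-3*x + z)) includes (∂/∂y)(y*(-3*x + z)) dy = (-3*x + z) dy, which multiplied by dx ∧ dz gives (3*x - z) dx ∧ dy ∧ dz
Collecting like 3-forms: d(omega) = (3*x - 3*y - z) dx ∧ dy ∧ dz.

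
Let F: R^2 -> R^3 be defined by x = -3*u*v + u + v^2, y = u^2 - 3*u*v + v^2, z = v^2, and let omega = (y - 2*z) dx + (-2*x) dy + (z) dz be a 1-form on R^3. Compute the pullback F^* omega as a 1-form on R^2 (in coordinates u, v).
F^* omega = (9*u^2*v - 3*u^2 - 13*u*v^2 + 3*u*v + 9*v^3 - v^2) du + (-3*u^3 - 7*u^2*v + 6*u^2 + 15*u*v^2 - 4*u*v - 4*v^3) dv

Using F^*(f dg) = (f ∘ F) d(g ∘ F), substitute each coordinate x_i by F_i(u, v) in f_i, and replace dx_i by d F_i = (∂F_i/∂u) du + (∂F_i/∂v) dv.
  For the x component: f_1(F) = u^2 - 3*u*v - v^2; d F_1 = (1 - 3*v) du + (-3*u + 2*v) dv
  For the y component: f_2(F) = 6*u*v - 2*u - 2*v^2; d F_2 = (2*u - 3*v) du + (-3*u + 2*v) dv
  For the z component: f_3(F) = v^2; d F_3 = (0) du + (2*v) dv
Combining and collecting du, dv coefficients:
  coeff of du: 9*u^2*v - 3*u^2 - 13*u*v^2 + 3*u*v + 9*v^3 - v^2
  coeff of dv: -3*u^3 - 7*u^2*v + 6*u^2 + 15*u*v^2 - 4*u*v - 4*v^3
F^* omega = (9*u^2*v - 3*u^2 - 13*u*v^2 + 3*u*v + 9*v^3 - v^2) du + (-3*u^3 - 7*u^2*v + 6*u^2 + 15*u*v^2 - 4*u*v - 4*v^3) dv.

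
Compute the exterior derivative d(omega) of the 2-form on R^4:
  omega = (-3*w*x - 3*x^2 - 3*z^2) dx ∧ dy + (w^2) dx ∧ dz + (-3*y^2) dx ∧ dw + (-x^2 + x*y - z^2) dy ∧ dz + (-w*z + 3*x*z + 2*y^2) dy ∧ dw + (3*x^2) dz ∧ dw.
d(omega) = (-2*x + y - 6*z) dx ∧ dy ∧ dz + (-3*x + 6*y + 3*z) dx ∧ dy ∧ dw + (2*w + 6*x) dx ∧ dz ∧ dw + (w - 3*x) dy ∧ dz ∧ dw

For a 2-form omega = sum_{i<j} g_{ij} dx_i ∧ dx_j, the exterior derivative is
  d(omega) = sum_{i<j} d(g_{ij}) ∧ dx_i ∧ dx_j = sum_{i<j, k} (∂g_{ij}/∂x_k) dx_k ∧ dx_i ∧ dx_j.
Expand each term, using dx_k ∧ dx_i ∧ dx_j = sgn(permutation) dx_{(a)} ∧ dx_{(b)} ∧ dx_{(c)} with (a < b < c) sorted:
  d(-3*w*x - 3*x^2 - 3*z^2) includes (∂/∂z)(-3*w*x - 3*x^2 - 3*z^2) dz = (-6*z) dz, which multiplied by dx ∧ dy gives (-6*z) dx ∧ dy ∧ dz
  d(-3*w*x - 3*x^2 - 3*z^2) includes (∂/∂w)(-3*w*x - 3*x^2 - 3*z^2) dw = (-3*x) dw, which multiplied by dx ∧ dy gives (-3*x) dx ∧ dy ∧ dw
  d(w^2) includes (∂/∂w)(w^2) dw = (2*w) dw, which multiplied by dx ∧ dz gives (2*w) dx ∧ dz ∧ dw
  d(-3*y^2) includes (∂/∂y)(-3*y^2) dy = (-6*y) dy, which multiplied by dx ∧ dw gives (6*y) dx ∧ dy ∧ dw
  d(-x^2 + x*y - z^2) includes (∂/∂x)(-x^2 + x*y - z^2) dx = (-2*x + y) dx, which multiplied by dy ∧ dz gives (-2*x + y) dx ∧ dy ∧ dz
  d(-w*z + 3*x*z + 2*y^2) includes (∂/∂x)(-w*z + 3*x*z + 2*y^2) dx = (3*z) dx, which multiplied by dy ∧ dw gives (3*z) dx ∧ dy ∧ dw
  d(-w*z + 3*x*z + 2*y^2) includes (∂/∂z)(-w*z + 3*x*z + 2*y^2) dz = (-w + 3*x) dz, which multiplied by dy ∧ dw gives (w - 3*x) dy ∧ dz ∧ dw
  d(3*x^2) includes (∂/∂x)(3*x^2) dx = (6*x) dx, which multiplied by dz ∧ dw gives (6*x) dx ∧ dz ∧ dw
Collecting like 3-forms: d(omega) = (-2*x + y - 6*z) dx ∧ dy ∧ dz + (-3*x + 6*y + 3*z) dx ∧ dy ∧ dw + (2*w + 6*x) dx ∧ dz ∧ dw + (w - 3*x) dy ∧ dz ∧ dw.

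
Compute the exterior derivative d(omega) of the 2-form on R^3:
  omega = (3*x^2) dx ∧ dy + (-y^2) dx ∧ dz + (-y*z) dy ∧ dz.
d(omega) = (2*y) dx ∧ dy ∧ dz

For a 2-form omega = sum_{i<j} g_{ij} dx_i ∧ dx_j, the exterior derivative is
  d(omega) = sum_{i<j} d(g_{ij}) ∧ dx_i ∧ dx_j = sum_{i<j, k} (∂g_{ij}/∂x_k) dx_k ∧ dx_i ∧ dx_j.
Expand each term, using dx_k ∧ dx_i ∧ dx_j = sgn(permutation) dx_{(a)} ∧ dx_{(b)} ∧ dx_{(c)} with (a < b < c) sorted:
  d(-y^2) includes (∂/∂y)(-y^2) dy = (-2*y) dy, which multiplied by dx ∧ dz gives (2*y) dx ∧ dy ∧ dz
Collecting like 3-forms: d(omega) = (2*y) dx ∧ dy ∧ dz.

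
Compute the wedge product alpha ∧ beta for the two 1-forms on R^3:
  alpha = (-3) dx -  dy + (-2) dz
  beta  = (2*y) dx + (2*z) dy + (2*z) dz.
alpha ∧ beta = (2*y - 6*z) dx ∧ dy + (4*y - 6*z) dx ∧ dz + (2*z) dy ∧ dz

Distribute the wedge, using dx_i ∧ dx_j = -dx_j ∧ dx_i and dx_i ∧ dx_i = 0. For each pair (i, j) with i < j, the coefficient of dx_i ∧ dx_j in alpha ∧ beta is (alpha_i * beta_j - alpha_j * beta_i). Collecting: alpha ∧ beta = (2*y - 6*z) dx ∧ dy + (4*y - 6*z) dx ∧ dz + (2*z) dy ∧ dz.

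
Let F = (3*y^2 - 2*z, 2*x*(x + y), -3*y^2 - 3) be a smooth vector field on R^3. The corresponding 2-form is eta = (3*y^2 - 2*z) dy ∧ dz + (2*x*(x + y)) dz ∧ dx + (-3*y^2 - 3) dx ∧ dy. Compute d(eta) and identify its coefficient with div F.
d(eta) = (2*x) dx ∧ dy ∧ dz; div F = 2*x

For a 2-form in R^3 of the form above, applying d gives a 3-form with coefficient ∂P/∂x + ∂Q/∂y + ∂R/∂z:
  ∂P/∂x = 0
  ∂Q/∂y = 2*x
  ∂R/∂z = 0
Sum = 2*x, which is exactly div F.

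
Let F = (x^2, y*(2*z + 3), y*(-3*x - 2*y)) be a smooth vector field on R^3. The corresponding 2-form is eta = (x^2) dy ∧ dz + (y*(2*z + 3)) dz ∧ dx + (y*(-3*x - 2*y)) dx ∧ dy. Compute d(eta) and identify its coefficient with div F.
d(eta) = (2*x + 2*z + 3) dx ∧ dy ∧ dz; div F = 2*x + 2*z + 3

For a 2-form in R^3 of the form above, applying d gives a 3-form with coefficient ∂P/∂x + ∂Q/∂y + ∂R/∂z:
  ∂P/∂x = 2*x
  ∂Q/∂y = 2*z + 3
  ∂R/∂z = 0
Sum = 2*x + 2*z + 3, which is exactly div F.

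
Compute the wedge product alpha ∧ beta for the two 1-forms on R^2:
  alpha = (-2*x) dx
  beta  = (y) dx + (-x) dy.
alpha ∧ beta = (2*x^2) dx ∧ dy

Distribute the wedge, using dx_i ∧ dx_j = -dx_j ∧ dx_i and dx_i ∧ dx_i = 0. For each pair (i, j) with i < j, the coefficient of dx_i ∧ dx_j in alpha ∧ beta is (alpha_i * beta_j - alpha_j * beta_i). Collecting: alpha ∧ beta = (2*x^2) dx ∧ dy.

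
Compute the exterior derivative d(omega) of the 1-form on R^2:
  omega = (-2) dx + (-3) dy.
d(omega) = 0

For a 1-form omega = sum_i f_i dx_i, the exterior derivative is
  d(omega) = sum_{i < j} (∂f_j/∂x_i - ∂f_i/∂x_j) dx_i ∧ dx_j.

Assembling: d(omega) = 0.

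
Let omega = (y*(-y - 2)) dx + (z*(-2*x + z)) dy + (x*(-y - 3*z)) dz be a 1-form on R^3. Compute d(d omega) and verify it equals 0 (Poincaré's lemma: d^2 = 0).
d(d omega) = 0

Step 1: d omega = sum_{i<j} (∂f_j/∂x_i - ∂f_i/∂x_j) dx_i ∧ dx_j:
  coeff of dx ∧ dy: 2*y - 2*z + 2
  coeff of dx ∧ dz: -y - 3*z
  coeff of dy ∧ dz: x - 2*z
Step 2: Apply d again to each 2-form coefficient. The only possible 3-form in R^3 is dx ∧ dy ∧ dz, with coefficient
  ∂(coeff of dy∧dz)/∂x - ∂(coeff of dx∧dz)/∂y + ∂(coeff of dx∧dy)/∂z
  = ∂/∂x (x - 2*z) - ∂/∂y (-y - 3*z) + ∂/∂z (2*y - 2*z + 2).
Each of these terms simplifies to sums of mixed partials that cancel in pairs. The result is 0 (by equality of mixed partials for smooth functions — Schwarz / Clairaut).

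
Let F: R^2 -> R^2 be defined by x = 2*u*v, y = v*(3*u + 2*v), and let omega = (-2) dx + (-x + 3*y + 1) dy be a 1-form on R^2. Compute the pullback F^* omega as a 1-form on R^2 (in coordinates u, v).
F^* omega = (v*(21*u*v + 18*v^2 - 1)) du + (21*u^2*v + 46*u*v^2 - u + 24*v^3 + 4*v) dv

Using F^*(f dg) = (f ∘ F) d(g ∘ F), substitute each coordinate x_i by F_i(u, v) in f_i, and replace dx_i by d F_i = (∂F_i/∂u) du + (∂F_i/∂v) dv.
  For the x component: f_1(F) = -2; d F_1 = (2*v) du + (2*u) dv
  For the y component: f_2(F) = 7*u*v + 6*v^2 + 1; d F_2 = (3*v) du + (3*u + 4*v) dv
Combining and collecting du, dv coefficients:
  coeff of du: v*(21*u*v + 18*v^2 - 1)
  coeff of dv: 21*u^2*v + 46*u*v^2 - u + 24*v^3 + 4*v
F^* omega = (v*(21*u*v + 18*v^2 - 1)) du + (21*u^2*v + 46*u*v^2 - u + 24*v^3 + 4*v) dv.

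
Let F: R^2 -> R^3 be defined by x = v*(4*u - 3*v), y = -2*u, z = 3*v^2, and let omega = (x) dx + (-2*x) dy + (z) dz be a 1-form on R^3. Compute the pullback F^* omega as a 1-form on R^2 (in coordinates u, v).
F^* omega = (4*v*(4*u*v + 4*u - 3*v^2 - 3*v)) du + (4*v*(4*u^2 - 9*u*v + 9*v^2)) dv

Using F^*(f dg) = (f ∘ F) d(g ∘ F), substitute each coordinate x_i by F_i(u, v) in f_i, and replace dx_i by d F_i = (∂F_i/∂u) du + (∂F_i/∂v) dv.
  For the x component: f_1(F) = v*(4*u - 3*v); d F_1 = (4*v) du + (4*u - 6*v) dv
  For the y component: f_2(F) = 2*v*(-4*u + 3*v); d F_2 = (-2) du + (0) dv
  For the z component: f_3(F) = 3*v^2; d F_3 = (0) du + (6*v) dv
Combining and collecting du, dv coefficients:
  coeff of du: 4*v*(4*u*v + 4*u - 3*v^2 - 3*v)
  coeff of dv: 4*v*(4*u^2 - 9*u*v + 9*v^2)
F^* omega = (4*v*(4*u*v + 4*u - 3*v^2 - 3*v)) du + (4*v*(4*u^2 - 9*u*v + 9*v^2)) dv.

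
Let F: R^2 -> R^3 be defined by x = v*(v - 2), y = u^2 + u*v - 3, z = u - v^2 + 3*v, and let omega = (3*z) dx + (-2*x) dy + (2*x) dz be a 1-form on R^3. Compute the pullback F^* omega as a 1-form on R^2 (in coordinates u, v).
F^* omega = (2*v*(-2*u*v + 4*u - v^2 + 3*v - 2)) du + (-2*u*v^2 + 10*u*v - 6*u - 10*v^3 + 38*v^2 - 30*v) dv

Using F^*(f dg) = (f ∘ F) d(g ∘ F), substitute each coordinate x_i by F_i(u, v) in f_i, and replace dx_i by d F_i = (∂F_i/∂u) du + (∂F_i/∂v) dv.
  For the x component: f_1(F) = 3*u - 3*v^2 + 9*v; d F_1 = (0) du + (2*v - 2) dv
  For the y component: f_2(F) = 2*v*(2 - v); d F_2 = (2*u + v) du + (u) dv
  For the z component: f_3(F) = 2*v*(v - 2); d F_3 = (1) du + (3 - 2*v) dv
Combining and collecting du, dv coefficients:
  coeff of du: 2*v*(-2*u*v + 4*u - v^2 + 3*v - 2)
  coeff of dv: -2*u*v^2 + 10*u*v - 6*u - 10*v^3 + 38*v^2 - 30*v
F^* omega = (2*v*(-2*u*v + 4*u - v^2 + 3*v - 2)) du + (-2*u*v^2 + 10*u*v - 6*u - 10*v^3 + 38*v^2 - 30*v) dv.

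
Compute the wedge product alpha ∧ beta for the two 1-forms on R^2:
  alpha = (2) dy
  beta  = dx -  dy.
alpha ∧ beta = (-2) dx ∧ dy

Distribute the wedge, using dx_i ∧ dx_j = -dx_j ∧ dx_i and dx_i ∧ dx_i = 0. For each pair (i, j) with i < j, the coefficient of dx_i ∧ dx_j in alpha ∧ beta is (alpha_i * beta_j - alpha_j * beta_i). Collecting: alpha ∧ beta = (-2) dx ∧ dy.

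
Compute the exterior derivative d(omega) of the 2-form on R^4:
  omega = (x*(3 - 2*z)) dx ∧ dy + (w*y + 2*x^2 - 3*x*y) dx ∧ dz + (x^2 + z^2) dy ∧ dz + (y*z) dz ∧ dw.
d(omega) = (-w + 3*x) dx ∧ dy ∧ dz + (y) dx ∧ dz ∧ dw + (z) dy ∧ dz ∧ dw

For a 2-form omega = sum_{i<j} g_{ij} dx_i ∧ dx_j, the exterior derivative is
  d(omega) = sum_{i<j} d(g_{ij}) ∧ dx_i ∧ dx_j = sum_{i<j, k} (∂g_{ij}/∂x_k) dx_k ∧ dx_i ∧ dx_j.
Expand each term, using dx_k ∧ dx_i ∧ dx_j = sgn(permutation) dx_{(a)} ∧ dx_{(b)} ∧ dx_{(c)} with (a < b < c) sorted:
  d(x*(3 - 2*z)) includes (∂/∂z)(x*(3 - 2*z)) dz = (-2*x) dz, which multiplied by dx ∧ dy gives (-2*x) dx ∧ dy ∧ dz
  d(w*y + 2*x^2 - 3*x*y) includes (∂/∂y)(w*y + 2*x^2 - 3*x*y) dy = (w - 3*x) dy, which multiplied by dx ∧ dz gives (-w + 3*x) dx ∧ dy ∧ dz
  d(w*y + 2*x^2 - 3*x*y) includes (∂/∂w)(w*y + 2*x^2 - 3*x*y) dw = (y) dw, which multiplied by dx ∧ dz gives (y) dx ∧ dz ∧ dw
  d(x^2 + z^2) includes (∂/∂x)(x^2 + z^2) dx = (2*x) dx, which multiplied by dy ∧ dz gives (2*x) dx ∧ dy ∧ dz
  d(y*z) includes (∂/∂y)(y*z) dy = (z) dy, which multiplied by dz ∧ dw gives (z) dy ∧ dz ∧ dw
Collecting like 3-forms: d(omega) = (-w + 3*x) dx ∧ dy ∧ dz + (y) dx ∧ dz ∧ dw + (z) dy ∧ dz ∧ dw.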